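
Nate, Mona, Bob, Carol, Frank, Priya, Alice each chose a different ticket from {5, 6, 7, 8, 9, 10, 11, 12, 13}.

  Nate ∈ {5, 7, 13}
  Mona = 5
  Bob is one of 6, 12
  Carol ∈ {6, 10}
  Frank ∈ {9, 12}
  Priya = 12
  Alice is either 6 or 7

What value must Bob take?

6

Mona's domain is down to {5}, so Mona = 5. Eliminate 5 elsewhere: Nate.
Priya's domain is down to {12}, so Priya = 12. Eliminate 12 elsewhere: Bob, Frank.
So Bob = 6.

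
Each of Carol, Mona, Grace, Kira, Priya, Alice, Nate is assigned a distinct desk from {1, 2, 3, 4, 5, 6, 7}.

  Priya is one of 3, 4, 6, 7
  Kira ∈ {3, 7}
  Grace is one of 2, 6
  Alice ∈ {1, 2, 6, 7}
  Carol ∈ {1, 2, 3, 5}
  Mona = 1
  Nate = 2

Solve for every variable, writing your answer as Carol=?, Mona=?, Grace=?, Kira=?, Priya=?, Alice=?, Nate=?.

Carol=5, Mona=1, Grace=6, Kira=3, Priya=4, Alice=7, Nate=2

Mona's domain is down to {1}, so Mona = 1. So Carol, Alice can't be 1.
Nate's domain is down to {2}, so Nate = 2. Remove 2 from Carol, Grace, Alice.
Grace must be 6 (only option left). Strike 6 from Priya, Alice.
Alice has just one choice, so Alice = 7. Strike 7 from Kira, Priya.
That leaves Kira = 3. Strike 3 from Carol, Priya.
That leaves Priya = 4.
That leaves Carol = 5.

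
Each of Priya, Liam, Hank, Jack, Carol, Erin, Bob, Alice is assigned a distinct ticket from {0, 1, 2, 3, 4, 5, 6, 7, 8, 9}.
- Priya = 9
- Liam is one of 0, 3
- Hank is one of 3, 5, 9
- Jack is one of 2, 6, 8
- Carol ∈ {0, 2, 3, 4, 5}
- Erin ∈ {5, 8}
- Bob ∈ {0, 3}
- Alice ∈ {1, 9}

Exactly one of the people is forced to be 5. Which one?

Priya has just one choice, so Priya = 9. So Hank, Alice can't be 9.
Alice has just one choice, so Alice = 1.
Liam and Bob share exactly the 2 values {0, 3}; by pigeonhole those values go to them, so strike 0, 3 from Hank, Carol.
So 5 goes to Hank.

Hank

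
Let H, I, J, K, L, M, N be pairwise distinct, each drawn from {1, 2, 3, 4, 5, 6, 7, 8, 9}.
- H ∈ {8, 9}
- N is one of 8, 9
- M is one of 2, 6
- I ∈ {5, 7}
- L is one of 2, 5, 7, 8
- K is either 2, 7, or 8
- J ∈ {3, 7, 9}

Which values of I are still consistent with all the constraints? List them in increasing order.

The 7 variables draw from only 7 values {2, 3, 5, 6, 7, 8, 9}, so each is used; only J can be 3, hence J = 3.
The 6 still-open variables together cover exactly {2, 5, 6, 7, 8, 9} — 6 values for 6 variables — and 6 appears only in M's list, so M = 6.
The 2 variables H and N are confined to {8, 9}, which locks those values in; drop them from K, L.
No further eliminations apply; I can still be any of 5, 7.

5, 7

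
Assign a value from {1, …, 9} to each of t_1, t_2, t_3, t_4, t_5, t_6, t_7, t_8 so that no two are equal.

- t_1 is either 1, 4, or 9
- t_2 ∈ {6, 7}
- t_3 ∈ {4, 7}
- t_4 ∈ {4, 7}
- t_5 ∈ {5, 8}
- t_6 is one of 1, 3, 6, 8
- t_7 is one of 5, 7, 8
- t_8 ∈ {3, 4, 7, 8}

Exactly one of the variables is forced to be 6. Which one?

The 8 variables together cover exactly {1, 3, 4, 5, 6, 7, 8, 9} — 8 values for 8 variables — and 9 appears only in t_1's list, so t_1 = 9.
Among the 7 still-open variables, 1 fits only t_6 (and all 7 values in {1, 3, 4, 5, 6, 7, 8} must be used), so t_6 = 1.
Among the 6 still-open variables, 3 fits only t_8 (and all 6 values in {3, 4, 5, 6, 7, 8} must be used), so t_8 = 3.
The 5 still-open variables together cover exactly {4, 5, 6, 7, 8} — 5 values for 5 variables — and 6 appears only in t_2's list, so t_2 = 6.

t_2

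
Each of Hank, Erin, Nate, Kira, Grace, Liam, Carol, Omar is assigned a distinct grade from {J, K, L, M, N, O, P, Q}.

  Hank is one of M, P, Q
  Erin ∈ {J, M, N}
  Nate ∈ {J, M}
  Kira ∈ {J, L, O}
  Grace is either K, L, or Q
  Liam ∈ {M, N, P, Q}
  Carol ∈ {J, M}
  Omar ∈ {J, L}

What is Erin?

N

The 8 variables together cover exactly {J, K, L, M, N, O, P, Q} — 8 values for 8 variables — and K appears only in Grace's list, so Grace = K.
Among the 7 still-open variables, O fits only Kira (and all 7 values in {J, L, M, N, O, P, Q} must be used), so Kira = O.
The 6 still-open variables draw from only 6 values {J, L, M, N, P, Q}, so each is used; only Omar can be L, hence Omar = L.
Nate and Carol share exactly the 2 values {J, M}; by pigeonhole those values go to them, so strike J, M from Hank, Erin, Liam.
So Erin = N.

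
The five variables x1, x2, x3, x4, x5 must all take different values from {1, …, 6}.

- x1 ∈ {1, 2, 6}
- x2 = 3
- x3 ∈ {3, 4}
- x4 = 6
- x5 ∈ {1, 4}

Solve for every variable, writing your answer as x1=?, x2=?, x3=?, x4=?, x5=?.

x2 must be 3 (only option left). So x3 can't be 3.
x3 has just one choice, so x3 = 4. So x5 can't be 4.
x4 has just one choice, so x4 = 6. Strike 6 from x1.
x5's domain is down to {1}, so x5 = 1. So x1 can't be 1.
x1's domain is down to {2}, so x1 = 2.

x1=2, x2=3, x3=4, x4=6, x5=1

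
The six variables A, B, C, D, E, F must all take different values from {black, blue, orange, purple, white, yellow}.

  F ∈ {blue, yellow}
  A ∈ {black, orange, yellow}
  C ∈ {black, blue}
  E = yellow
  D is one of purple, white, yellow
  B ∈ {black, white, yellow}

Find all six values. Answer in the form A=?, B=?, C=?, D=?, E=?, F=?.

A=orange, B=white, C=black, D=purple, E=yellow, F=blue

E's domain is down to {yellow}, so E = yellow. Strike yellow from A, B, D, F.
F has just one choice, so F = blue. Eliminate blue elsewhere: C.
C must be black (only option left). So A, B can't be black.
That leaves A = orange.
That leaves B = white. Strike white from D.
D must be purple (only option left).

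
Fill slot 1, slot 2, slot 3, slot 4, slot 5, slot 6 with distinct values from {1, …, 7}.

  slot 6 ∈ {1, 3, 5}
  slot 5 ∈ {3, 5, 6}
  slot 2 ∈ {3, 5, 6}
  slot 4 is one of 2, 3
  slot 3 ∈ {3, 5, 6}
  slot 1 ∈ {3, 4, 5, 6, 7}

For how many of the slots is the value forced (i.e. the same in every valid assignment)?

2

The 3 variables slot 2, slot 3, slot 5 are confined to {3, 5, 6}, which locks those values in; drop them from slot 1, slot 4, slot 6.
slot 4 must be 2 (only option left).
That leaves slot 6 = 1.
Determined: slot 4=2, slot 6=1. The other slots each still have more than one consistent value. That makes 2.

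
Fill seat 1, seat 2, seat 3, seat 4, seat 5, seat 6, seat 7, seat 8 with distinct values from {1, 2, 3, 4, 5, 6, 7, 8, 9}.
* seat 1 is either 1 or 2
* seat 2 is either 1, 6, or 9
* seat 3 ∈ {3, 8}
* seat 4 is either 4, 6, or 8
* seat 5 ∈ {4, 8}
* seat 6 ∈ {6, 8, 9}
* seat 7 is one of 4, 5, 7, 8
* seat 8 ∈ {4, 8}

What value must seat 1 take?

2

seat 5 and seat 8 between them cover only {4, 8} — a naked pair. Remove those values from seat 3, seat 4, seat 6, seat 7.
seat 3's domain is down to {3}, so seat 3 = 3.
That leaves seat 4 = 6. Remove 6 from seat 2, seat 6.
seat 6's domain is down to {9}, so seat 6 = 9. Eliminate 9 elsewhere: seat 2.
That leaves seat 2 = 1. So seat 1 can't be 1.
So seat 1 = 2.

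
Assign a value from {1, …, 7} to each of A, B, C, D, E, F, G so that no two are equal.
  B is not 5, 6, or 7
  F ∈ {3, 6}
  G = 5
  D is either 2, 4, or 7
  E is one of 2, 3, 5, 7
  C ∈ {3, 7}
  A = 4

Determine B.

1

A must be 4 (only option left). Remove 4 from B, D.
G must be 5 (only option left). Remove 5 from E.
The 5 still-open variables draw from only 5 values {1, 2, 3, 6, 7}, so each is used; only B can be 1, hence B = 1.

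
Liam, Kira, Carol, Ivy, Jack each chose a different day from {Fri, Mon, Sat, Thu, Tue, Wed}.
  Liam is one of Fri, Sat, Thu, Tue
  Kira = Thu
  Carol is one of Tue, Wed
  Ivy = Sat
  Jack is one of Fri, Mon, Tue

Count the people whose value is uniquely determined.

2

Kira's domain is down to {Thu}, so Kira = Thu. Remove Thu from Liam.
Ivy must be Sat (only option left). Remove Sat from Liam.
Determined: Kira=Thu, Ivy=Sat. The other people each still have more than one consistent value. That makes 2.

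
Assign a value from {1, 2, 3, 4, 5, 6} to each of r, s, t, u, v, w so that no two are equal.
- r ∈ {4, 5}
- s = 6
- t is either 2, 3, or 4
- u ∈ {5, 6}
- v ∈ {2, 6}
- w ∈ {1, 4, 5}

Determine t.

3

s's domain is down to {6}, so s = 6. Remove 6 from u, v.
That leaves u = 5. Eliminate 5 elsewhere: r, w.
v's domain is down to {2}, so v = 2. So t can't be 2.
r must be 4 (only option left). Eliminate 4 elsewhere: t, w.
So t = 3.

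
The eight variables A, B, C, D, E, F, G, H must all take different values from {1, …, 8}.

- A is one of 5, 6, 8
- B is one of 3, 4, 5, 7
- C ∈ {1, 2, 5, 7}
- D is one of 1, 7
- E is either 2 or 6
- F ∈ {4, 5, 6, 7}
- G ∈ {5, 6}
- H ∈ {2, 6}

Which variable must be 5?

G

Among the 8 variables, 3 fits only B (and all 8 values in {1, 2, 3, 4, 5, 6, 7, 8} must be used), so B = 3.
The 7 still-open variables draw from only 7 values {1, 2, 4, 5, 6, 7, 8}, so each is used; only F can be 4, hence F = 4.
The 6 still-open variables together cover exactly {1, 2, 5, 6, 7, 8} — 6 values for 6 variables — and 8 appears only in A's list, so A = 8.
E and H share exactly the 2 values {2, 6}; by pigeonhole those values go to them, so strike 2, 6 from C, G.
So 5 goes to G.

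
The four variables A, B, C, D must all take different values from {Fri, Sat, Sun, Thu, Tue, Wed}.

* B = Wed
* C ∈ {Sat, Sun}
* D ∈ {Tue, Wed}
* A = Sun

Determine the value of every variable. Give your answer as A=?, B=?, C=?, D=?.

A=Sun, B=Wed, C=Sat, D=Tue

A must be Sun (only option left). Eliminate Sun elsewhere: C.
B's domain is down to {Wed}, so B = Wed. So D can't be Wed.
C must be Sat (only option left).
D's domain is down to {Tue}, so D = Tue.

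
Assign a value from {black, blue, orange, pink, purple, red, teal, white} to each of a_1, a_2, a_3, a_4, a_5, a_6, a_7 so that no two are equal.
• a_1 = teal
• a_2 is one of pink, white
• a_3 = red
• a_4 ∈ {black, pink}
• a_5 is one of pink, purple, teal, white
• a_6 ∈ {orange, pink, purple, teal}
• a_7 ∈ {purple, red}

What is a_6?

orange

a_1's domain is down to {teal}, so a_1 = teal. Eliminate teal elsewhere: a_5, a_6.
a_3's domain is down to {red}, so a_3 = red. So a_7 can't be red.
a_7 has just one choice, so a_7 = purple. Strike purple from a_5, a_6.
The 4 still-open variables together cover exactly {black, orange, pink, white} — 4 values for 4 variables — and black appears only in a_4's list, so a_4 = black.
The 3 still-open variables together cover exactly {orange, pink, white} — 3 values for 3 variables — and orange appears only in a_6's list, so a_6 = orange.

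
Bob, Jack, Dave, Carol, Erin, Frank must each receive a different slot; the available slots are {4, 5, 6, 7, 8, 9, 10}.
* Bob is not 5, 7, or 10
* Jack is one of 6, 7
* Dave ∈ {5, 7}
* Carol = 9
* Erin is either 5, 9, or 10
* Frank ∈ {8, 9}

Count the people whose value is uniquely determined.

2

Carol has just one choice, so Carol = 9. Strike 9 from Bob, Erin, Frank.
Frank must be 8 (only option left). Eliminate 8 elsewhere: Bob.
Determined: Carol=9, Frank=8. The other people each still have more than one consistent value. That makes 2.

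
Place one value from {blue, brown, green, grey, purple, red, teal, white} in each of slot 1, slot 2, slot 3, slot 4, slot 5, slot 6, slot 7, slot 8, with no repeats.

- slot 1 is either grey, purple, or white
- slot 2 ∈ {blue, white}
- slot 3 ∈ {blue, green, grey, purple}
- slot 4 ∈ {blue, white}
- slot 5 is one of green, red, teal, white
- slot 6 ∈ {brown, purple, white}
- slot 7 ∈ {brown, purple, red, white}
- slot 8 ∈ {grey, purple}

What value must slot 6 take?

brown

Among the 8 variables, teal fits only slot 5 (and all 8 values in {blue, brown, green, grey, purple, red, teal, white} must be used), so slot 5 = teal.
The 7 still-open variables together cover exactly {blue, brown, green, grey, purple, red, white} — 7 values for 7 variables — and green appears only in slot 3's list, so slot 3 = green.
The 6 still-open variables draw from only 6 values {blue, brown, grey, purple, red, white}, so each is used; only slot 7 can be red, hence slot 7 = red.
The 5 still-open variables draw from only 5 values {blue, brown, grey, purple, white}, so each is used; only slot 6 can be brown, hence slot 6 = brown.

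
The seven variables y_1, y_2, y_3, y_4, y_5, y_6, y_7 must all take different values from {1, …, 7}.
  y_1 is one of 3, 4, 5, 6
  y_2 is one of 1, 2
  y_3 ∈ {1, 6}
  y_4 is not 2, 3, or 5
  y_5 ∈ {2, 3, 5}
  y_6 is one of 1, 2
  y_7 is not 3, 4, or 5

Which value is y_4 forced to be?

The 2 variables y_2 and y_6 are confined to {1, 2}, which locks those values in; drop them from y_3, y_4, y_5, y_7.
That leaves y_3 = 6. Strike 6 from y_1, y_4, y_7.
y_7 must be 7 (only option left). Eliminate 7 elsewhere: y_4.
So y_4 = 4.

4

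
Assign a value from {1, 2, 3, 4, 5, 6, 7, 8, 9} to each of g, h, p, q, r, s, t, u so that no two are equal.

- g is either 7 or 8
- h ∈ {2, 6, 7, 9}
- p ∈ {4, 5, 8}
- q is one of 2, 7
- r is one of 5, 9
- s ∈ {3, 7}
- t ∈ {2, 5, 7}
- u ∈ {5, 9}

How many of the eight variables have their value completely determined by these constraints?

The 8 variables draw from only 8 values {2, 3, 4, 5, 6, 7, 8, 9}, so each is used; only s can be 3, hence s = 3.
The 7 still-open variables together cover exactly {2, 4, 5, 6, 7, 8, 9} — 7 values for 7 variables — and 4 appears only in p's list, so p = 4.
Among the 6 still-open variables, 6 fits only h (and all 6 values in {2, 5, 6, 7, 8, 9} must be used), so h = 6.
The 5 still-open variables draw from only 5 values {2, 5, 7, 8, 9}, so each is used; only g can be 8, hence g = 8.
The 2 variables r and u are confined to {5, 9}, which locks those values in; drop them from t.
Determined: g=8, h=6, p=4, s=3. The other variables each still have more than one consistent value. That makes 4.

4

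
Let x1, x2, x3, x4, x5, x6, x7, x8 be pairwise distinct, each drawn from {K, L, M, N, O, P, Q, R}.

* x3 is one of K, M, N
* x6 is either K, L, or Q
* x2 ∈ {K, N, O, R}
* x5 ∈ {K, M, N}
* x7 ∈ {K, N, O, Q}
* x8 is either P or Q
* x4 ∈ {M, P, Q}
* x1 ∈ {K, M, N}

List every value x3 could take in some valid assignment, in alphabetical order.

Among the 8 variables, L fits only x6 (and all 8 values in {K, L, M, N, O, P, Q, R} must be used), so x6 = L.
The 7 still-open variables together cover exactly {K, M, N, O, P, Q, R} — 7 values for 7 variables — and R appears only in x2's list, so x2 = R.
The 6 still-open variables together cover exactly {K, M, N, O, P, Q} — 6 values for 6 variables — and O appears only in x7's list, so x7 = O.
x1, x3, x5 share exactly the 3 values {K, M, N}; by pigeonhole those values go to them, so strike K, M, N from x4.
No further eliminations apply; x3 can still be any of K, M, N.

K, M, N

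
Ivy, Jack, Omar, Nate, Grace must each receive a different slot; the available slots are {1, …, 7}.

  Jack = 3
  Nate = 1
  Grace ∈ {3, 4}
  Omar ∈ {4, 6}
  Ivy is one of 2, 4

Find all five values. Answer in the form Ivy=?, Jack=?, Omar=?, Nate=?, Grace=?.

Jack must be 3 (only option left). Strike 3 from Grace.
That leaves Nate = 1.
Grace's domain is down to {4}, so Grace = 4. Strike 4 from Ivy, Omar.
Ivy's domain is down to {2}, so Ivy = 2.
Omar's domain is down to {6}, so Omar = 6.

Ivy=2, Jack=3, Omar=6, Nate=1, Grace=4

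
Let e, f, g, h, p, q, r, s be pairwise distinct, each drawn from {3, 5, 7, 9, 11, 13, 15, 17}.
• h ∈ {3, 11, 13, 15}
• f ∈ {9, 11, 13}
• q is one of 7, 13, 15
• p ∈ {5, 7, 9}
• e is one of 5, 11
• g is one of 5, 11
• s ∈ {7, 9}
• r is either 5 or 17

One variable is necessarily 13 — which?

f

Among the 8 variables, 3 fits only h (and all 8 values in {3, 5, 7, 9, 11, 13, 15, 17} must be used), so h = 3.
The 7 still-open variables draw from only 7 values {5, 7, 9, 11, 13, 15, 17}, so each is used; only q can be 15, hence q = 15.
The 6 still-open variables together cover exactly {5, 7, 9, 11, 13, 17} — 6 values for 6 variables — and 13 appears only in f's list, so f = 13.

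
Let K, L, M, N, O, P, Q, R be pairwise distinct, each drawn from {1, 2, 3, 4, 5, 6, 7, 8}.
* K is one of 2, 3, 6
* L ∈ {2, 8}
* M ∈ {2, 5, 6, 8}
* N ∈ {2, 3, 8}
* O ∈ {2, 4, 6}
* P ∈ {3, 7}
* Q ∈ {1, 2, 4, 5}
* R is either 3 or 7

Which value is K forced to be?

The 8 variables together cover exactly {1, 2, 3, 4, 5, 6, 7, 8} — 8 values for 8 variables — and 1 appears only in Q's list, so Q = 1.
The 7 still-open variables draw from only 7 values {2, 3, 4, 5, 6, 7, 8}, so each is used; only O can be 4, hence O = 4.
The 6 still-open variables draw from only 6 values {2, 3, 5, 6, 7, 8}, so each is used; only M can be 5, hence M = 5.
The 5 still-open variables together cover exactly {2, 3, 6, 7, 8} — 5 values for 5 variables — and 6 appears only in K's list, so K = 6.

6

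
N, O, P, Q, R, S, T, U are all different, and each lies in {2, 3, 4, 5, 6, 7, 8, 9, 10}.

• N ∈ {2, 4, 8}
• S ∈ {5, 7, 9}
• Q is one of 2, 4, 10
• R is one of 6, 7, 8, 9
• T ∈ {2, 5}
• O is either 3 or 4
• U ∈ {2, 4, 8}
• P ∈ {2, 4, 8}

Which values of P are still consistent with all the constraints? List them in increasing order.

2, 4, 8

The 3 variables N, P, U are confined to {2, 4, 8}, which locks those values in; drop them from O, Q, R, T.
O has just one choice, so O = 3.
Q must be 10 (only option left).
That leaves T = 5. Eliminate 5 elsewhere: S.
No further eliminations apply; P can still be any of 2, 4, 8.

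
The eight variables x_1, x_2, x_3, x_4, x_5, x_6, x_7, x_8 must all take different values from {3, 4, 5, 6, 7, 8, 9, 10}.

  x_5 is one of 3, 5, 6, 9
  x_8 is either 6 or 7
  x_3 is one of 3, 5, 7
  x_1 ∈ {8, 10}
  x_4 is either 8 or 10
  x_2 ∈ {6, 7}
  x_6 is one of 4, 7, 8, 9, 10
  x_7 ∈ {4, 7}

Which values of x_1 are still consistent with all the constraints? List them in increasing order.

x_1 and x_4 between them cover only {8, 10} — a naked pair. Remove those values from x_6.
x_2 and x_8 between them cover only {6, 7} — a naked pair. Remove those values from x_3, x_5, x_6, x_7.
x_7 must be 4 (only option left). Remove 4 from x_6.
x_6's domain is down to {9}, so x_6 = 9. Remove 9 from x_5.
No further eliminations apply; x_1 can still be any of 8, 10.

8, 10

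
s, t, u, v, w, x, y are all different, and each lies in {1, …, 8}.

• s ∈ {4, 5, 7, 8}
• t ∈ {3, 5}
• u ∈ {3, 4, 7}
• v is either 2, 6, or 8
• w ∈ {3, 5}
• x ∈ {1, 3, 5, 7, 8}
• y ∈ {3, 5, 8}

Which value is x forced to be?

1

The 2 variables t and w are confined to {3, 5}, which locks those values in; drop them from s, u, x, y.
y's domain is down to {8}, so y = 8. Eliminate 8 elsewhere: s, v, x.
s and u between them cover only {4, 7} — a naked pair. Remove those values from x.
So x = 1.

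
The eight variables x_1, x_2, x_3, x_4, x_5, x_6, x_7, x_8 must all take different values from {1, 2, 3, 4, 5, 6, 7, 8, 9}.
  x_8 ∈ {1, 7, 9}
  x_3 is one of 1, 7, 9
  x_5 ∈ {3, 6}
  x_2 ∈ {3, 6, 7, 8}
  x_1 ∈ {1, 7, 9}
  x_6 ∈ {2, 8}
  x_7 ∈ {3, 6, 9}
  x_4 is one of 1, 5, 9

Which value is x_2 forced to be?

8

The 8 variables together cover exactly {1, 2, 3, 5, 6, 7, 8, 9} — 8 values for 8 variables — and 2 appears only in x_6's list, so x_6 = 2.
The 7 still-open variables draw from only 7 values {1, 3, 5, 6, 7, 8, 9}, so each is used; only x_4 can be 5, hence x_4 = 5.
The 6 still-open variables draw from only 6 values {1, 3, 6, 7, 8, 9}, so each is used; only x_2 can be 8, hence x_2 = 8.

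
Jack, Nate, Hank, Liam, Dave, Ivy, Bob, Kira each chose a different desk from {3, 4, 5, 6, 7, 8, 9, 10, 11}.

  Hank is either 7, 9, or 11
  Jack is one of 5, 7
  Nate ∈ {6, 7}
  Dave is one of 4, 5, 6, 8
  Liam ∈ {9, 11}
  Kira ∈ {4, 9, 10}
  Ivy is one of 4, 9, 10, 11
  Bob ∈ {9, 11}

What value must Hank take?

The 8 variables together cover exactly {4, 5, 6, 7, 8, 9, 10, 11} — 8 values for 8 variables — and 8 appears only in Dave's list, so Dave = 8.
Among the 7 still-open variables, 5 fits only Jack (and all 7 values in {4, 5, 6, 7, 9, 10, 11} must be used), so Jack = 5.
The 6 still-open variables together cover exactly {4, 6, 7, 9, 10, 11} — 6 values for 6 variables — and 6 appears only in Nate's list, so Nate = 6.
The 5 still-open variables draw from only 5 values {4, 7, 9, 10, 11}, so each is used; only Hank can be 7, hence Hank = 7.

7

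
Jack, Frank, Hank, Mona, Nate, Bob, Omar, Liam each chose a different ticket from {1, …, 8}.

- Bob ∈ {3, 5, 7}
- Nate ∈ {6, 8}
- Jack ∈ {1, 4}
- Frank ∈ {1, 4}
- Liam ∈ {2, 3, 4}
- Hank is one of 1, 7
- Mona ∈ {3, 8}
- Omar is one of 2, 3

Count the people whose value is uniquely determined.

Among the 8 variables, 5 fits only Bob (and all 8 values in {1, 2, 3, 4, 5, 6, 7, 8} must be used), so Bob = 5.
The 7 still-open variables together cover exactly {1, 2, 3, 4, 6, 7, 8} — 7 values for 7 variables — and 6 appears only in Nate's list, so Nate = 6.
The 6 still-open variables draw from only 6 values {1, 2, 3, 4, 7, 8}, so each is used; only Hank can be 7, hence Hank = 7.
The 5 still-open variables together cover exactly {1, 2, 3, 4, 8} — 5 values for 5 variables — and 8 appears only in Mona's list, so Mona = 8.
Jack and Frank between them cover only {1, 4} — a naked pair. Remove those values from Liam.
Determined: Hank=7, Mona=8, Nate=6, Bob=5. The other people each still have more than one consistent value. That makes 4.

4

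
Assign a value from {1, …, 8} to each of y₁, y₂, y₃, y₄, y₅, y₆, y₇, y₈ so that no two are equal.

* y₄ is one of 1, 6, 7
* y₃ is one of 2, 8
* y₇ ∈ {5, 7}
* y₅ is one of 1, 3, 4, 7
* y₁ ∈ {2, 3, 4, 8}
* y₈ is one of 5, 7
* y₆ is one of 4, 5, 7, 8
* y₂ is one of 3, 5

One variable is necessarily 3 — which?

y₂

Among the 8 variables, 6 fits only y₄ (and all 8 values in {1, 2, 3, 4, 5, 6, 7, 8} must be used), so y₄ = 6.
The 7 still-open variables draw from only 7 values {1, 2, 3, 4, 5, 7, 8}, so each is used; only y₅ can be 1, hence y₅ = 1.
The 2 variables y₇ and y₈ are confined to {5, 7}, which locks those values in; drop them from y₂, y₆.
So 3 goes to y₂.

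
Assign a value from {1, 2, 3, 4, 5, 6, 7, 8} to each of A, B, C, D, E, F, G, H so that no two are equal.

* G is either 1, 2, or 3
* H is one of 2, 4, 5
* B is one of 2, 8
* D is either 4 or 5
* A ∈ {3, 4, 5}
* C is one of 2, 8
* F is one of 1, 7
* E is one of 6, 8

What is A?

3

Among the 8 variables, 6 fits only E (and all 8 values in {1, 2, 3, 4, 5, 6, 7, 8} must be used), so E = 6.
The 7 still-open variables together cover exactly {1, 2, 3, 4, 5, 7, 8} — 7 values for 7 variables — and 7 appears only in F's list, so F = 7.
The 6 still-open variables together cover exactly {1, 2, 3, 4, 5, 8} — 6 values for 6 variables — and 1 appears only in G's list, so G = 1.
Among the 5 still-open variables, 3 fits only A (and all 5 values in {2, 3, 4, 5, 8} must be used), so A = 3.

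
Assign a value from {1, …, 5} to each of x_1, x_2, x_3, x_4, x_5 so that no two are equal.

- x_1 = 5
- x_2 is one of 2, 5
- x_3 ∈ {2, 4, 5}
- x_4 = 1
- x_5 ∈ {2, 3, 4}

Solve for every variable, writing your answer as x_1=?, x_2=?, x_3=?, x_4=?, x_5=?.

x_1=5, x_2=2, x_3=4, x_4=1, x_5=3

x_1 must be 5 (only option left). Eliminate 5 elsewhere: x_2, x_3.
That leaves x_2 = 2. Remove 2 from x_3, x_5.
x_3's domain is down to {4}, so x_3 = 4. Strike 4 from x_5.
x_4's domain is down to {1}, so x_4 = 1.
That leaves x_5 = 3.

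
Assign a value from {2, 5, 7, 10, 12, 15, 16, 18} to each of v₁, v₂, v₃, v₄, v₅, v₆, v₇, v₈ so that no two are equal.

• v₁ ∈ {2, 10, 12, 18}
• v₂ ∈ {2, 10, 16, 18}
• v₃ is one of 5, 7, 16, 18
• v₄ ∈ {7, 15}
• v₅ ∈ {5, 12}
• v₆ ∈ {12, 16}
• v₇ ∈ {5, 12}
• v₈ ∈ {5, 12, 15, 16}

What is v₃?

The 2 variables v₅ and v₇ are confined to {5, 12}, which locks those values in; drop them from v₁, v₃, v₆, v₈.
v₆ has just one choice, so v₆ = 16. Eliminate 16 elsewhere: v₂, v₃, v₈.
v₈'s domain is down to {15}, so v₈ = 15. Remove 15 from v₄.
v₄ has just one choice, so v₄ = 7. Eliminate 7 elsewhere: v₃.
So v₃ = 18.

18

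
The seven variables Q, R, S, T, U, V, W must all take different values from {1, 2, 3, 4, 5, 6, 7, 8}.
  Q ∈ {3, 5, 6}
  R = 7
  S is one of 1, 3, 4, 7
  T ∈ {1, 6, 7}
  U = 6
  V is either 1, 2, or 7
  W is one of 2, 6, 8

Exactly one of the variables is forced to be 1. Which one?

R must be 7 (only option left). Eliminate 7 elsewhere: S, T, V.
U must be 6 (only option left). Strike 6 from Q, T, W.
So 1 goes to T.

T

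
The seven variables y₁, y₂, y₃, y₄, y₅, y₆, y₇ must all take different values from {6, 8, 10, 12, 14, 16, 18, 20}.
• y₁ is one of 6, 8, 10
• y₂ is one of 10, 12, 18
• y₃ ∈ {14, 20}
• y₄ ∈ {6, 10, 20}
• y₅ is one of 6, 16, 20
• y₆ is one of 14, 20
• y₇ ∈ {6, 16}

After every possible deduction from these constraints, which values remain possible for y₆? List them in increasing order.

y₃ and y₆ share exactly the 2 values {14, 20}; by pigeonhole those values go to them, so strike 14, 20 from y₄, y₅.
The 2 variables y₅ and y₇ are confined to {6, 16}, which locks those values in; drop them from y₁, y₄.
y₄ has just one choice, so y₄ = 10. Strike 10 from y₁, y₂.
y₁ has just one choice, so y₁ = 8.
No further eliminations apply; y₆ can still be any of 14, 20.

14, 20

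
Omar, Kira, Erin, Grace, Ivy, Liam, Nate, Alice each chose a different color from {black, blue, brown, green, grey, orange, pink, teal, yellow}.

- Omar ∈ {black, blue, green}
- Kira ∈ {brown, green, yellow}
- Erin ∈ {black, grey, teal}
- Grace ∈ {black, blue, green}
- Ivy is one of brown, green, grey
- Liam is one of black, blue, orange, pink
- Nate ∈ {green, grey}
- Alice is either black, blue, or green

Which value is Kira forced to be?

yellow

Omar, Grace, Alice share exactly the 3 values {black, blue, green}; by pigeonhole those values go to them, so strike black, blue, green from Kira, Erin, Ivy, Liam, Nate.
Nate has just one choice, so Nate = grey. Strike grey from Erin, Ivy.
Erin must be teal (only option left).
Ivy has just one choice, so Ivy = brown. Remove brown from Kira.
So Kira = yellow.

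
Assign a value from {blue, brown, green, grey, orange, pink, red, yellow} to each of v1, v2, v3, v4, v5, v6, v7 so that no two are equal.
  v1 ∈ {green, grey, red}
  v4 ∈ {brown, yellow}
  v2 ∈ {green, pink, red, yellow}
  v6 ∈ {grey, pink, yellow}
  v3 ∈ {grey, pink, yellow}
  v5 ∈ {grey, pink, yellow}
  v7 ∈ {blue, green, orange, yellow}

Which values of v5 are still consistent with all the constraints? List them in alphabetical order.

v3, v5, v6 between them cover only {grey, pink, yellow} — a naked triple. Remove those values from v1, v2, v4, v7.
v4's domain is down to {brown}, so v4 = brown.
v1 and v2 share exactly the 2 values {green, red}; by pigeonhole those values go to them, so strike green, red from v7.
No further eliminations apply; v5 can still be any of grey, pink, yellow.

grey, pink, yellow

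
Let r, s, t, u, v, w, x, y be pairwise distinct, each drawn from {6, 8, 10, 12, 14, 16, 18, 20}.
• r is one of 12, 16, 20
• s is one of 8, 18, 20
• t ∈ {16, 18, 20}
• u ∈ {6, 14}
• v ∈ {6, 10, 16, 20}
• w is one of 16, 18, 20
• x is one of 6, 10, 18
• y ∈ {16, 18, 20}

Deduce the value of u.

14

The 8 variables draw from only 8 values {6, 8, 10, 12, 14, 16, 18, 20}, so each is used; only s can be 8, hence s = 8.
The 7 still-open variables draw from only 7 values {6, 10, 12, 14, 16, 18, 20}, so each is used; only r can be 12, hence r = 12.
The 6 still-open variables draw from only 6 values {6, 10, 14, 16, 18, 20}, so each is used; only u can be 14, hence u = 14.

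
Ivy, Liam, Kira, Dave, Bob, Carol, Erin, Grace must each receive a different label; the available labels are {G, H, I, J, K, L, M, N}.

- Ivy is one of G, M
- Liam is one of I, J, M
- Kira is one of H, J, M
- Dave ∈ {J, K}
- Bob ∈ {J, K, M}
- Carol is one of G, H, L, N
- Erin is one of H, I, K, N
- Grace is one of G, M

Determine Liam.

I

The 8 variables together cover exactly {G, H, I, J, K, L, M, N} — 8 values for 8 variables — and L appears only in Carol's list, so Carol = L.
Among the 7 still-open variables, N fits only Erin (and all 7 values in {G, H, I, J, K, M, N} must be used), so Erin = N.
The 6 still-open variables draw from only 6 values {G, H, I, J, K, M}, so each is used; only Kira can be H, hence Kira = H.
The 5 still-open variables together cover exactly {G, I, J, K, M} — 5 values for 5 variables — and I appears only in Liam's list, so Liam = I.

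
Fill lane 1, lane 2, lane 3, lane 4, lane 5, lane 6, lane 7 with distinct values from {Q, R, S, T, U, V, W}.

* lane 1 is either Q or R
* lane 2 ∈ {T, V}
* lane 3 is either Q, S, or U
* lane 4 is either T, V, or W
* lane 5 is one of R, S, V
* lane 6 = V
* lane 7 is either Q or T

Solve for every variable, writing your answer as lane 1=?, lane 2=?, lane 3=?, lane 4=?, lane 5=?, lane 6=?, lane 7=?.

lane 6's domain is down to {V}, so lane 6 = V. Eliminate V elsewhere: lane 2, lane 4, lane 5.
That leaves lane 2 = T. Strike T from lane 4, lane 7.
lane 4's domain is down to {W}, so lane 4 = W.
lane 7 has just one choice, so lane 7 = Q. Eliminate Q elsewhere: lane 1, lane 3.
lane 1's domain is down to {R}, so lane 1 = R. Eliminate R elsewhere: lane 5.
That leaves lane 5 = S. Remove S from lane 3.
That leaves lane 3 = U.

lane 1=R, lane 2=T, lane 3=U, lane 4=W, lane 5=S, lane 6=V, lane 7=Q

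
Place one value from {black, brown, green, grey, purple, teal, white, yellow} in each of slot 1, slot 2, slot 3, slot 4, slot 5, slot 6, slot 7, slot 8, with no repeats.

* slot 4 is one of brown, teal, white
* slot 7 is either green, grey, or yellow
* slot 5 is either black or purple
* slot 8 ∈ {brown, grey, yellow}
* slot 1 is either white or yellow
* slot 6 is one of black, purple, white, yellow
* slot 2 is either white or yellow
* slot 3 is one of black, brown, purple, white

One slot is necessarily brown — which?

The 8 variables draw from only 8 values {black, brown, green, grey, purple, teal, white, yellow}, so each is used; only slot 7 can be green, hence slot 7 = green.
The 7 still-open variables draw from only 7 values {black, brown, grey, purple, teal, white, yellow}, so each is used; only slot 8 can be grey, hence slot 8 = grey.
The 6 still-open variables draw from only 6 values {black, brown, purple, teal, white, yellow}, so each is used; only slot 4 can be teal, hence slot 4 = teal.
Among the 5 still-open variables, brown fits only slot 3 (and all 5 values in {black, brown, purple, white, yellow} must be used), so slot 3 = brown.

slot 3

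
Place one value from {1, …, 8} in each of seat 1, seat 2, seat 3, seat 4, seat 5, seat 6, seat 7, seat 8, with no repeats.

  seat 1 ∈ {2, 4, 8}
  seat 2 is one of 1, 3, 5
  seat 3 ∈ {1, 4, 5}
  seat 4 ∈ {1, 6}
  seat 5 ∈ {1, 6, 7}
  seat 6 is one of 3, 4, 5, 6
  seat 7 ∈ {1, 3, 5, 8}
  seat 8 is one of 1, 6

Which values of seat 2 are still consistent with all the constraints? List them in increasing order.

The 8 variables draw from only 8 values {1, 2, 3, 4, 5, 6, 7, 8}, so each is used; only seat 1 can be 2, hence seat 1 = 2.
The 7 still-open variables together cover exactly {1, 3, 4, 5, 6, 7, 8} — 7 values for 7 variables — and 7 appears only in seat 5's list, so seat 5 = 7.
Among the 6 still-open variables, 8 fits only seat 7 (and all 6 values in {1, 3, 4, 5, 6, 8} must be used), so seat 7 = 8.
seat 4 and seat 8 share exactly the 2 values {1, 6}; by pigeonhole those values go to them, so strike 1, 6 from seat 2, seat 3, seat 6.
No further eliminations apply; seat 2 can still be any of 3, 5.

3, 5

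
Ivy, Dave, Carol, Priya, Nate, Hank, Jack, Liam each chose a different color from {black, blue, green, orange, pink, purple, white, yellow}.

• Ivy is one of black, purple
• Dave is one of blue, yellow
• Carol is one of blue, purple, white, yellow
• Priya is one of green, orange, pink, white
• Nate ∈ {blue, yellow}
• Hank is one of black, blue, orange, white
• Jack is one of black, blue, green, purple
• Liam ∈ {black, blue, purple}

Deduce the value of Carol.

white

The 8 variables together cover exactly {black, blue, green, orange, pink, purple, white, yellow} — 8 values for 8 variables — and pink appears only in Priya's list, so Priya = pink.
The 7 still-open variables draw from only 7 values {black, blue, green, orange, purple, white, yellow}, so each is used; only Jack can be green, hence Jack = green.
The 6 still-open variables draw from only 6 values {black, blue, orange, purple, white, yellow}, so each is used; only Hank can be orange, hence Hank = orange.
The 5 still-open variables draw from only 5 values {black, blue, purple, white, yellow}, so each is used; only Carol can be white, hence Carol = white.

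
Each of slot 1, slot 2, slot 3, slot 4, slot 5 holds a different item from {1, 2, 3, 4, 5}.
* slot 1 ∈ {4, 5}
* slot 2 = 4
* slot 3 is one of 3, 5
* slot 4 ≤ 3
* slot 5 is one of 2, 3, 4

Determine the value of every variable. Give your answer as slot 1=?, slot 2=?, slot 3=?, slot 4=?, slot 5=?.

slot 1=5, slot 2=4, slot 3=3, slot 4=1, slot 5=2

slot 2's domain is down to {4}, so slot 2 = 4. Eliminate 4 elsewhere: slot 1, slot 5.
slot 1's domain is down to {5}, so slot 1 = 5. Eliminate 5 elsewhere: slot 3.
slot 3 has just one choice, so slot 3 = 3. Remove 3 from slot 4, slot 5.
slot 5 must be 2 (only option left). Strike 2 from slot 4.
slot 4 has just one choice, so slot 4 = 1.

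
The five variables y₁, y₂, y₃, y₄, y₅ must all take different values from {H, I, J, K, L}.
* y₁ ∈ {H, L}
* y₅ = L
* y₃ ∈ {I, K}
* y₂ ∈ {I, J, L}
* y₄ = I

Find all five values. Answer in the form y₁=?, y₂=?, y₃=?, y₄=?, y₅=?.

y₄'s domain is down to {I}, so y₄ = I. Remove I from y₂, y₃.
y₅ has just one choice, so y₅ = L. So y₁, y₂ can't be L.
y₁ must be H (only option left).
y₂ must be J (only option left).
That leaves y₃ = K.

y₁=H, y₂=J, y₃=K, y₄=I, y₅=L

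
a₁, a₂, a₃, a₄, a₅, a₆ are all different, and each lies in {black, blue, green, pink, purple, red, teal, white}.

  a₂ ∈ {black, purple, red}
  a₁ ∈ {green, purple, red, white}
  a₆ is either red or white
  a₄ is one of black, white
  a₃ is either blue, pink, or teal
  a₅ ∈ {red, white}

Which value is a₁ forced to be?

a₅ and a₆ share exactly the 2 values {red, white}; by pigeonhole those values go to them, so strike red, white from a₁, a₂, a₄.
a₄ must be black (only option left). Remove black from a₂.
a₂ has just one choice, so a₂ = purple. So a₁ can't be purple.
So a₁ = green.

green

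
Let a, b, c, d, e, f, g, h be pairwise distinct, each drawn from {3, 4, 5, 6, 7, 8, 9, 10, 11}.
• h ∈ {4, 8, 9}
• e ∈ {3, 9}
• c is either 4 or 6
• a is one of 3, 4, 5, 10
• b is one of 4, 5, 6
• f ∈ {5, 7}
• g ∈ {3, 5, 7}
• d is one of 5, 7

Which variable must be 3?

g

Among the 8 variables, 8 fits only h (and all 8 values in {3, 4, 5, 6, 7, 8, 9, 10} must be used), so h = 8.
Among the 7 still-open variables, 9 fits only e (and all 7 values in {3, 4, 5, 6, 7, 9, 10} must be used), so e = 9.
Among the 6 still-open variables, 10 fits only a (and all 6 values in {3, 4, 5, 6, 7, 10} must be used), so a = 10.
The 5 still-open variables draw from only 5 values {3, 4, 5, 6, 7}, so each is used; only g can be 3, hence g = 3.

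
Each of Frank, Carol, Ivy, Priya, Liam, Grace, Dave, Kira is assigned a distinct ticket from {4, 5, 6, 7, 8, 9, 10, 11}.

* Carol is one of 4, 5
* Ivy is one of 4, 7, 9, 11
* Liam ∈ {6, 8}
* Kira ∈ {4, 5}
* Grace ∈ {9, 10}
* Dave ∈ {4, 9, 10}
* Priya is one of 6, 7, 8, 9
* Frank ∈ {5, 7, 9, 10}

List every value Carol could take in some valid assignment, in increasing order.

4, 5

The 8 variables draw from only 8 values {4, 5, 6, 7, 8, 9, 10, 11}, so each is used; only Ivy can be 11, hence Ivy = 11.
Carol and Kira between them cover only {4, 5} — a naked pair. Remove those values from Frank, Dave.
The 2 variables Grace and Dave are confined to {9, 10}, which locks those values in; drop them from Frank, Priya.
That leaves Frank = 7. So Priya can't be 7.
No further eliminations apply; Carol can still be any of 4, 5.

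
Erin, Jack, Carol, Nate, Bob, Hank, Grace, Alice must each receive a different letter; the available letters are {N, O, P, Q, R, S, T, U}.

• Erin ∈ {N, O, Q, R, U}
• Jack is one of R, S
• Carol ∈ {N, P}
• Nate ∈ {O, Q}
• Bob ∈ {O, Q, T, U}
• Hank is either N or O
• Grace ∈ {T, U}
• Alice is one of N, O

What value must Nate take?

Q

The 8 variables draw from only 8 values {N, O, P, Q, R, S, T, U}, so each is used; only Carol can be P, hence Carol = P.
The 7 still-open variables together cover exactly {N, O, Q, R, S, T, U} — 7 values for 7 variables — and S appears only in Jack's list, so Jack = S.
The 6 still-open variables together cover exactly {N, O, Q, R, T, U} — 6 values for 6 variables — and R appears only in Erin's list, so Erin = R.
The 2 variables Hank and Alice are confined to {N, O}, which locks those values in; drop them from Nate, Bob.
So Nate = Q.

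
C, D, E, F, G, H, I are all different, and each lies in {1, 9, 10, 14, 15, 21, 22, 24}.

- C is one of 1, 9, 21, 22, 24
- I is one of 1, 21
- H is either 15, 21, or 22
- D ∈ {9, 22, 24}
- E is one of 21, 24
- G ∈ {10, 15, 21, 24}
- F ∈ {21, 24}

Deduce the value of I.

The 7 variables draw from only 7 values {1, 9, 10, 15, 21, 22, 24}, so each is used; only G can be 10, hence G = 10.
The 6 still-open variables draw from only 6 values {1, 9, 15, 21, 22, 24}, so each is used; only H can be 15, hence H = 15.
E and F share exactly the 2 values {21, 24}; by pigeonhole those values go to them, so strike 21, 24 from C, D, I.
So I = 1.

1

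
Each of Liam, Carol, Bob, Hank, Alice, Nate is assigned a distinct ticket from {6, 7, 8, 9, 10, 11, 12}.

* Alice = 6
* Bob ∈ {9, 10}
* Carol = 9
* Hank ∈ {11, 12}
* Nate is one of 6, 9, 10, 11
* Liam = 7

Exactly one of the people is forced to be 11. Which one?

Nate

Liam's domain is down to {7}, so Liam = 7.
Carol must be 9 (only option left). Eliminate 9 elsewhere: Bob, Nate.
Bob's domain is down to {10}, so Bob = 10. So Nate can't be 10.
Alice's domain is down to {6}, so Alice = 6. Strike 6 from Nate.
So 11 goes to Nate.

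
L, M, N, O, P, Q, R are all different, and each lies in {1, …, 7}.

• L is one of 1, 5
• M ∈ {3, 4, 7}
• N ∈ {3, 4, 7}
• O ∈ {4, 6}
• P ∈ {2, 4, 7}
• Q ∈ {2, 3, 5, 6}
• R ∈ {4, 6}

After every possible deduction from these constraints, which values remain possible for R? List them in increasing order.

Among the 7 variables, 1 fits only L (and all 7 values in {1, 2, 3, 4, 5, 6, 7} must be used), so L = 1.
The 6 still-open variables draw from only 6 values {2, 3, 4, 5, 6, 7}, so each is used; only Q can be 5, hence Q = 5.
Among the 5 still-open variables, 2 fits only P (and all 5 values in {2, 3, 4, 6, 7} must be used), so P = 2.
O and R share exactly the 2 values {4, 6}; by pigeonhole those values go to them, so strike 4, 6 from M, N.
No further eliminations apply; R can still be any of 4, 6.

4, 6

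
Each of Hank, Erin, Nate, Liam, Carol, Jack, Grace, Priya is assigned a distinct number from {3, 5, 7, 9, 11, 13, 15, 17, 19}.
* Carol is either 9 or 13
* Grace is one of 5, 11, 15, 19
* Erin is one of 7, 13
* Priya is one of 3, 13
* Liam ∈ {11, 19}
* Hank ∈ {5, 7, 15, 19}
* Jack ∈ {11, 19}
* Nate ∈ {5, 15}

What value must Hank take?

7

Among the 8 variables, 3 fits only Priya (and all 8 values in {3, 5, 7, 9, 11, 13, 15, 19} must be used), so Priya = 3.
The 7 still-open variables together cover exactly {5, 7, 9, 11, 13, 15, 19} — 7 values for 7 variables — and 9 appears only in Carol's list, so Carol = 9.
The 6 still-open variables together cover exactly {5, 7, 11, 13, 15, 19} — 6 values for 6 variables — and 13 appears only in Erin's list, so Erin = 13.
The 5 still-open variables draw from only 5 values {5, 7, 11, 15, 19}, so each is used; only Hank can be 7, hence Hank = 7.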